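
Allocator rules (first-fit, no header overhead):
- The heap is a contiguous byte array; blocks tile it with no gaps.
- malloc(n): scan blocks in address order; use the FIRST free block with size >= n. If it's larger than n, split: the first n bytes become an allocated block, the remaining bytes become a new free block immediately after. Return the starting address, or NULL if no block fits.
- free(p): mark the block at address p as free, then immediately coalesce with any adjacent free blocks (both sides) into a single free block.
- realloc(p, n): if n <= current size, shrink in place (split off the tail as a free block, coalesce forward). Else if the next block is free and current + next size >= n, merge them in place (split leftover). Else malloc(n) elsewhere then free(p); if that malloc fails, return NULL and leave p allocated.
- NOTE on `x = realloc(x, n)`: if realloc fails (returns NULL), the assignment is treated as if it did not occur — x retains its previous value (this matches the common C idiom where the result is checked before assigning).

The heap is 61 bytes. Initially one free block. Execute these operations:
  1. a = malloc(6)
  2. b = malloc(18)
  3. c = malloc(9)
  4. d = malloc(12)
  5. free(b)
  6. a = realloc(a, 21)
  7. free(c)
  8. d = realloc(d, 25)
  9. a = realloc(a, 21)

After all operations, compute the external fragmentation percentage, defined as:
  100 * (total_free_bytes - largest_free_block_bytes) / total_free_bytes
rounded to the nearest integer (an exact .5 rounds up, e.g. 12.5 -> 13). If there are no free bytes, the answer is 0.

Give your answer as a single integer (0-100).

Answer: 20

Derivation:
Op 1: a = malloc(6) -> a = 0; heap: [0-5 ALLOC][6-60 FREE]
Op 2: b = malloc(18) -> b = 6; heap: [0-5 ALLOC][6-23 ALLOC][24-60 FREE]
Op 3: c = malloc(9) -> c = 24; heap: [0-5 ALLOC][6-23 ALLOC][24-32 ALLOC][33-60 FREE]
Op 4: d = malloc(12) -> d = 33; heap: [0-5 ALLOC][6-23 ALLOC][24-32 ALLOC][33-44 ALLOC][45-60 FREE]
Op 5: free(b) -> (freed b); heap: [0-5 ALLOC][6-23 FREE][24-32 ALLOC][33-44 ALLOC][45-60 FREE]
Op 6: a = realloc(a, 21) -> a = 0; heap: [0-20 ALLOC][21-23 FREE][24-32 ALLOC][33-44 ALLOC][45-60 FREE]
Op 7: free(c) -> (freed c); heap: [0-20 ALLOC][21-32 FREE][33-44 ALLOC][45-60 FREE]
Op 8: d = realloc(d, 25) -> d = 33; heap: [0-20 ALLOC][21-32 FREE][33-57 ALLOC][58-60 FREE]
Op 9: a = realloc(a, 21) -> a = 0; heap: [0-20 ALLOC][21-32 FREE][33-57 ALLOC][58-60 FREE]
Free blocks: [12 3] total_free=15 largest=12 -> 100*(15-12)/15 = 300/15 = 20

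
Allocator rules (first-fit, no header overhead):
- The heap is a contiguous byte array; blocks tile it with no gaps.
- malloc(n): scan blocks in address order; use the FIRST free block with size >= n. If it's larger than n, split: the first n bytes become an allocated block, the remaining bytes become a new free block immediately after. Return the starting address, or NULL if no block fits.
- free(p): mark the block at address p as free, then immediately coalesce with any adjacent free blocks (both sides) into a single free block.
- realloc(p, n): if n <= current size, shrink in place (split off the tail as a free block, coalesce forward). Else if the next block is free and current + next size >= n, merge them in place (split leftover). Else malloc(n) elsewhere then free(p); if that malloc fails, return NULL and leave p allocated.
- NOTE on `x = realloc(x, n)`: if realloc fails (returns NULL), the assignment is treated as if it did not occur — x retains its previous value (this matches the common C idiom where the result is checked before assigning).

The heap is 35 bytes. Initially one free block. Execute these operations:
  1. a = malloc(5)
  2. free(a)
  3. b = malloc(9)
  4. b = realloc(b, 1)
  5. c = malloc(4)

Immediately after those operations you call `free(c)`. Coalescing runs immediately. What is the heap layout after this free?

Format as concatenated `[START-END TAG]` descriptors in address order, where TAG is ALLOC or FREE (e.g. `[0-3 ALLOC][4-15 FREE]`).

Answer: [0-0 ALLOC][1-34 FREE]

Derivation:
Op 1: a = malloc(5) -> a = 0; heap: [0-4 ALLOC][5-34 FREE]
Op 2: free(a) -> (freed a); heap: [0-34 FREE]
Op 3: b = malloc(9) -> b = 0; heap: [0-8 ALLOC][9-34 FREE]
Op 4: b = realloc(b, 1) -> b = 0; heap: [0-0 ALLOC][1-34 FREE]
Op 5: c = malloc(4) -> c = 1; heap: [0-0 ALLOC][1-4 ALLOC][5-34 FREE]
free(c): c = 1 -> block [1-4 ALLOC]; mark free, coalesce with adjacent free neighbors -> [0-0 ALLOC][1-34 FREE]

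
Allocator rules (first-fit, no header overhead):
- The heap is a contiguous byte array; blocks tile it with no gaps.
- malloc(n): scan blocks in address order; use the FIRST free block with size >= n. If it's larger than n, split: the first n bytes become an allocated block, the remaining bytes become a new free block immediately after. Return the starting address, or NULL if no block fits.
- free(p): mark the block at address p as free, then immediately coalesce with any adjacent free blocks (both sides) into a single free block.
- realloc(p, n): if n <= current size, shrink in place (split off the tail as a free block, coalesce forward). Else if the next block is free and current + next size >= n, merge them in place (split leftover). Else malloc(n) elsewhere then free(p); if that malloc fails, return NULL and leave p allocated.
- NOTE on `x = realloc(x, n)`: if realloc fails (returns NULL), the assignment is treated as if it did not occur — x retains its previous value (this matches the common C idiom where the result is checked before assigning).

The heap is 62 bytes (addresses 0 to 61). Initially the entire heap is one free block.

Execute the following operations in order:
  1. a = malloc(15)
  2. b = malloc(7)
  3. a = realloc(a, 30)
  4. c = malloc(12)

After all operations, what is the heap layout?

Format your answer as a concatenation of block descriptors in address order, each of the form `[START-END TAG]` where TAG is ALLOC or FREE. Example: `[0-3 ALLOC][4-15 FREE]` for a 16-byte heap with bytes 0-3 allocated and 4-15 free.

Op 1: a = malloc(15) -> a = 0; heap: [0-14 ALLOC][15-61 FREE]
Op 2: b = malloc(7) -> b = 15; heap: [0-14 ALLOC][15-21 ALLOC][22-61 FREE]
Op 3: a = realloc(a, 30) -> a = 22; heap: [0-14 FREE][15-21 ALLOC][22-51 ALLOC][52-61 FREE]
Op 4: c = malloc(12) -> c = 0; heap: [0-11 ALLOC][12-14 FREE][15-21 ALLOC][22-51 ALLOC][52-61 FREE]

Answer: [0-11 ALLOC][12-14 FREE][15-21 ALLOC][22-51 ALLOC][52-61 FREE]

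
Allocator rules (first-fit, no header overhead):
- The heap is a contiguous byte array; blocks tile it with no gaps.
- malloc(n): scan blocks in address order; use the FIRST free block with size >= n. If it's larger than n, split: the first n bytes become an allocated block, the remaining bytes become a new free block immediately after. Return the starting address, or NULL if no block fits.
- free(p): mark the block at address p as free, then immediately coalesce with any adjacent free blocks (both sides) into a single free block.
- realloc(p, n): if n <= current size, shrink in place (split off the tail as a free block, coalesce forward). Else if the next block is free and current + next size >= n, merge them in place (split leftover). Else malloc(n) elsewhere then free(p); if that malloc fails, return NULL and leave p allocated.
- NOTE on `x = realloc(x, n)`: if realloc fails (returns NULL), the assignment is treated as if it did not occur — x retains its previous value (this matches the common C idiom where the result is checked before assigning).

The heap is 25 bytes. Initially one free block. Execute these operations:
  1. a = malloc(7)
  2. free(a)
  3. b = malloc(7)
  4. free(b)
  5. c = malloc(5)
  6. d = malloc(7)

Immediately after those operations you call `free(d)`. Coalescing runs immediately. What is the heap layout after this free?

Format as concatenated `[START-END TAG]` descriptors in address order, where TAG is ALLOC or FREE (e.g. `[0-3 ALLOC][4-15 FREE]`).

Op 1: a = malloc(7) -> a = 0; heap: [0-6 ALLOC][7-24 FREE]
Op 2: free(a) -> (freed a); heap: [0-24 FREE]
Op 3: b = malloc(7) -> b = 0; heap: [0-6 ALLOC][7-24 FREE]
Op 4: free(b) -> (freed b); heap: [0-24 FREE]
Op 5: c = malloc(5) -> c = 0; heap: [0-4 ALLOC][5-24 FREE]
Op 6: d = malloc(7) -> d = 5; heap: [0-4 ALLOC][5-11 ALLOC][12-24 FREE]
free(d): d = 5 -> block [5-11 ALLOC]; mark free, coalesce with adjacent free neighbors -> [0-4 ALLOC][5-24 FREE]

Answer: [0-4 ALLOC][5-24 FREE]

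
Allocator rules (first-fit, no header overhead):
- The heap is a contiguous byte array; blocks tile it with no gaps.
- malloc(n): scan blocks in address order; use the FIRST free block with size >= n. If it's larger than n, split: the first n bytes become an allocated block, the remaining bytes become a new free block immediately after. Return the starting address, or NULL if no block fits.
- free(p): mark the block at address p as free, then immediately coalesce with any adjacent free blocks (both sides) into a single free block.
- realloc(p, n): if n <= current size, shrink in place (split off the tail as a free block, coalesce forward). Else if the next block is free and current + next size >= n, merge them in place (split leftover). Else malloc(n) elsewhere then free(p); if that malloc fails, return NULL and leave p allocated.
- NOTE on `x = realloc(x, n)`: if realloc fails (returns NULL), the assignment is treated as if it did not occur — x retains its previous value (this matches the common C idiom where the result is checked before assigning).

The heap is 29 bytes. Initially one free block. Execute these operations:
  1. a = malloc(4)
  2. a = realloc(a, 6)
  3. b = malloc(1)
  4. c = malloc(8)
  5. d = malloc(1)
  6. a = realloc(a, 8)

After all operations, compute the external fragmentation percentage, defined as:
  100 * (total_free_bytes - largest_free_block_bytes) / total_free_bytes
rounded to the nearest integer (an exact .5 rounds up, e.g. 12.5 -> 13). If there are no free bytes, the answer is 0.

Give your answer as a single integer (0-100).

Answer: 45

Derivation:
Op 1: a = malloc(4) -> a = 0; heap: [0-3 ALLOC][4-28 FREE]
Op 2: a = realloc(a, 6) -> a = 0; heap: [0-5 ALLOC][6-28 FREE]
Op 3: b = malloc(1) -> b = 6; heap: [0-5 ALLOC][6-6 ALLOC][7-28 FREE]
Op 4: c = malloc(8) -> c = 7; heap: [0-5 ALLOC][6-6 ALLOC][7-14 ALLOC][15-28 FREE]
Op 5: d = malloc(1) -> d = 15; heap: [0-5 ALLOC][6-6 ALLOC][7-14 ALLOC][15-15 ALLOC][16-28 FREE]
Op 6: a = realloc(a, 8) -> a = 16; heap: [0-5 FREE][6-6 ALLOC][7-14 ALLOC][15-15 ALLOC][16-23 ALLOC][24-28 FREE]
Free blocks: [6 5] total_free=11 largest=6 -> 100*(11-6)/11 = 500/11 ≈ 45.455 -> rounds to 45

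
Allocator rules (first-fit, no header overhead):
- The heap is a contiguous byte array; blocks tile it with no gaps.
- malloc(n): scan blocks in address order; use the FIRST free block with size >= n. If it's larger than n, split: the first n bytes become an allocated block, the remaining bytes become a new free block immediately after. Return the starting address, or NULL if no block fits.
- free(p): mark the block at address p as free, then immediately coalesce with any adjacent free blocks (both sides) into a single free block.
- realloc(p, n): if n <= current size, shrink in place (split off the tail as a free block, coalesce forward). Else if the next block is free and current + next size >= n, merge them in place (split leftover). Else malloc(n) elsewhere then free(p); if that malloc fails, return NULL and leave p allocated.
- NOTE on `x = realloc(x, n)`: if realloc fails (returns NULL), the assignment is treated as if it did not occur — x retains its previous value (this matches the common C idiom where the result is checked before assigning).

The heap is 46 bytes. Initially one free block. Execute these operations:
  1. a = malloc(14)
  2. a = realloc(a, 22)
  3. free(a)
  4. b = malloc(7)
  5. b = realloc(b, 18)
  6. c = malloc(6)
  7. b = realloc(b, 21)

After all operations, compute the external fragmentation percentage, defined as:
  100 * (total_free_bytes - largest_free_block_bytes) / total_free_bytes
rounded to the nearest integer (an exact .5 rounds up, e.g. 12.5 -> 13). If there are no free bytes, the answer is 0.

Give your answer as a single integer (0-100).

Answer: 5

Derivation:
Op 1: a = malloc(14) -> a = 0; heap: [0-13 ALLOC][14-45 FREE]
Op 2: a = realloc(a, 22) -> a = 0; heap: [0-21 ALLOC][22-45 FREE]
Op 3: free(a) -> (freed a); heap: [0-45 FREE]
Op 4: b = malloc(7) -> b = 0; heap: [0-6 ALLOC][7-45 FREE]
Op 5: b = realloc(b, 18) -> b = 0; heap: [0-17 ALLOC][18-45 FREE]
Op 6: c = malloc(6) -> c = 18; heap: [0-17 ALLOC][18-23 ALLOC][24-45 FREE]
Op 7: b = realloc(b, 21) -> b = 24; heap: [0-17 FREE][18-23 ALLOC][24-44 ALLOC][45-45 FREE]
Free blocks: [18 1] total_free=19 largest=18 -> 100*(19-18)/19 = 100/19 ≈ 5.263 -> rounds to 5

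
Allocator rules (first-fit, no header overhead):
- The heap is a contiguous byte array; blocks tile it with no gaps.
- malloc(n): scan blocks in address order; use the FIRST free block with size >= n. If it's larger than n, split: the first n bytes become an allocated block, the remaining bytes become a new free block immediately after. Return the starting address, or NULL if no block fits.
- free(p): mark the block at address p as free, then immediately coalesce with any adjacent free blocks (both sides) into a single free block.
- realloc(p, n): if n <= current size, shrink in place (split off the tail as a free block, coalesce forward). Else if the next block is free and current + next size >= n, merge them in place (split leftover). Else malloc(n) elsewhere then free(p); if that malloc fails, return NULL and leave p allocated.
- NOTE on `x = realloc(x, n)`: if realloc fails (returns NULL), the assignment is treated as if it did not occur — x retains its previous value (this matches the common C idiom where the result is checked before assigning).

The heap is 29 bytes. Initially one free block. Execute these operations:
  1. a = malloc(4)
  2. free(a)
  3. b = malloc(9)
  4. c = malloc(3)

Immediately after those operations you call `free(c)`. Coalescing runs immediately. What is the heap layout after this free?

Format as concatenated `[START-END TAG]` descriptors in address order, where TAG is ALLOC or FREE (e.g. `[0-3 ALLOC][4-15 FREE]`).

Answer: [0-8 ALLOC][9-28 FREE]

Derivation:
Op 1: a = malloc(4) -> a = 0; heap: [0-3 ALLOC][4-28 FREE]
Op 2: free(a) -> (freed a); heap: [0-28 FREE]
Op 3: b = malloc(9) -> b = 0; heap: [0-8 ALLOC][9-28 FREE]
Op 4: c = malloc(3) -> c = 9; heap: [0-8 ALLOC][9-11 ALLOC][12-28 FREE]
free(c): c = 9 -> block [9-11 ALLOC]; mark free, coalesce with adjacent free neighbors -> [0-8 ALLOC][9-28 FREE]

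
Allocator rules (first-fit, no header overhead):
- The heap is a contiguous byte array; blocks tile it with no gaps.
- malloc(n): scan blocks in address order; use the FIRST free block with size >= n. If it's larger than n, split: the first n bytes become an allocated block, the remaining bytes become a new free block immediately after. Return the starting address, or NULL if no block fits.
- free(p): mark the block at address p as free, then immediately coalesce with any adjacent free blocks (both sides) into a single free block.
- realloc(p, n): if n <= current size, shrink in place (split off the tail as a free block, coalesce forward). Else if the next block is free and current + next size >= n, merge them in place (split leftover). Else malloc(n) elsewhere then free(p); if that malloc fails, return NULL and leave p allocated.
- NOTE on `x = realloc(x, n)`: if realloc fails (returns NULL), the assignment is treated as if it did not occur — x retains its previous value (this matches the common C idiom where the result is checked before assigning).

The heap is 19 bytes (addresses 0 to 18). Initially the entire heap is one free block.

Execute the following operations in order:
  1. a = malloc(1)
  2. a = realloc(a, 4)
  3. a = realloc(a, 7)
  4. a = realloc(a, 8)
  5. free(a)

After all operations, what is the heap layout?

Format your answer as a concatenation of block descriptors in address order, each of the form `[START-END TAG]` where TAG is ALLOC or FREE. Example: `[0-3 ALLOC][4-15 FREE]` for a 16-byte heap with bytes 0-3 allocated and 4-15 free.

Answer: [0-18 FREE]

Derivation:
Op 1: a = malloc(1) -> a = 0; heap: [0-0 ALLOC][1-18 FREE]
Op 2: a = realloc(a, 4) -> a = 0; heap: [0-3 ALLOC][4-18 FREE]
Op 3: a = realloc(a, 7) -> a = 0; heap: [0-6 ALLOC][7-18 FREE]
Op 4: a = realloc(a, 8) -> a = 0; heap: [0-7 ALLOC][8-18 FREE]
Op 5: free(a) -> (freed a); heap: [0-18 FREE]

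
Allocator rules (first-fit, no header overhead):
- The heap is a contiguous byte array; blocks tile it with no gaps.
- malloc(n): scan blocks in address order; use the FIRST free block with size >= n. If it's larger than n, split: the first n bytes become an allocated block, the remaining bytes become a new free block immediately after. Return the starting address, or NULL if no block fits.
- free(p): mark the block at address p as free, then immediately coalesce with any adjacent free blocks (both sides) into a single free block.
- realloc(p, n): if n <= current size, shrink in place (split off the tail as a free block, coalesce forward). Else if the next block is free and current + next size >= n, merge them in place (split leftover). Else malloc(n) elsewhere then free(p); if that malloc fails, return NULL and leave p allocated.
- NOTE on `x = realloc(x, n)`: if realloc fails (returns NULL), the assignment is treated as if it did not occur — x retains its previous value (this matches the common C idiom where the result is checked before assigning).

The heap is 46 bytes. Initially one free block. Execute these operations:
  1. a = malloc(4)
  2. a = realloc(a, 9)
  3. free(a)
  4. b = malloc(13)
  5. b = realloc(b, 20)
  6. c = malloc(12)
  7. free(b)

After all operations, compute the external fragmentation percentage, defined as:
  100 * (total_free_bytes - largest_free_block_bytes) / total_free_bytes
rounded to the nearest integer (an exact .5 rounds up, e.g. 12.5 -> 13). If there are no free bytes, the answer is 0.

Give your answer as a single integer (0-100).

Answer: 41

Derivation:
Op 1: a = malloc(4) -> a = 0; heap: [0-3 ALLOC][4-45 FREE]
Op 2: a = realloc(a, 9) -> a = 0; heap: [0-8 ALLOC][9-45 FREE]
Op 3: free(a) -> (freed a); heap: [0-45 FREE]
Op 4: b = malloc(13) -> b = 0; heap: [0-12 ALLOC][13-45 FREE]
Op 5: b = realloc(b, 20) -> b = 0; heap: [0-19 ALLOC][20-45 FREE]
Op 6: c = malloc(12) -> c = 20; heap: [0-19 ALLOC][20-31 ALLOC][32-45 FREE]
Op 7: free(b) -> (freed b); heap: [0-19 FREE][20-31 ALLOC][32-45 FREE]
Free blocks: [20 14] total_free=34 largest=20 -> 100*(34-20)/34 = 1400/34 ≈ 41.176 -> rounds to 41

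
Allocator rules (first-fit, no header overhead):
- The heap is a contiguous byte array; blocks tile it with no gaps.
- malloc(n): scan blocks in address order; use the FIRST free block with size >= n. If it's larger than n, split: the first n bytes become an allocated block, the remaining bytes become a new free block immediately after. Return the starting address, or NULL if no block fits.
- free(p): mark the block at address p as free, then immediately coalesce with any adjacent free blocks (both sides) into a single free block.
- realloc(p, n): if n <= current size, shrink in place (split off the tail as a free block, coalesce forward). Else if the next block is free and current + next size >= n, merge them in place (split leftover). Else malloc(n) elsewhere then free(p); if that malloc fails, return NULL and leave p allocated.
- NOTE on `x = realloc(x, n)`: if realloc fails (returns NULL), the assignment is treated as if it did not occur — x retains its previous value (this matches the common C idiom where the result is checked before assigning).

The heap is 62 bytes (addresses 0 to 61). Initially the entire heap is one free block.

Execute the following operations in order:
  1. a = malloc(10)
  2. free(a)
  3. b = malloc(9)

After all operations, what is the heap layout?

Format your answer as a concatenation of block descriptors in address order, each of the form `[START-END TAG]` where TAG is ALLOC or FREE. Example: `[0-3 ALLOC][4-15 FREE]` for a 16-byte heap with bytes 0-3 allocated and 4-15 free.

Answer: [0-8 ALLOC][9-61 FREE]

Derivation:
Op 1: a = malloc(10) -> a = 0; heap: [0-9 ALLOC][10-61 FREE]
Op 2: free(a) -> (freed a); heap: [0-61 FREE]
Op 3: b = malloc(9) -> b = 0; heap: [0-8 ALLOC][9-61 FREE]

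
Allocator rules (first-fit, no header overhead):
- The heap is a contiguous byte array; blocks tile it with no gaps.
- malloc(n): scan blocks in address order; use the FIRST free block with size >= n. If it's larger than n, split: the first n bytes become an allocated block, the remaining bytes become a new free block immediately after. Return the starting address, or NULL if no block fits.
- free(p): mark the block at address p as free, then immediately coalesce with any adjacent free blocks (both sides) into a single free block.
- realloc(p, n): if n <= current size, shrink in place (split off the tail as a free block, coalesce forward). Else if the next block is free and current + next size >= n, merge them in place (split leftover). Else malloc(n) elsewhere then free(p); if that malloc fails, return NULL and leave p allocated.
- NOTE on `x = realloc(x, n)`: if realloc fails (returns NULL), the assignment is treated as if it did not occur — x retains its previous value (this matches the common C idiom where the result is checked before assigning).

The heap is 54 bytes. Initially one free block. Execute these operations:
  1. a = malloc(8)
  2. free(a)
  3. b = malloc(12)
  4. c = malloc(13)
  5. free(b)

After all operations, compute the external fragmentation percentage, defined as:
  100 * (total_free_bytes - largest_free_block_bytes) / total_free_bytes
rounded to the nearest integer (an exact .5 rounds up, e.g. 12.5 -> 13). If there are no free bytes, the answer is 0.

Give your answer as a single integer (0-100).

Answer: 29

Derivation:
Op 1: a = malloc(8) -> a = 0; heap: [0-7 ALLOC][8-53 FREE]
Op 2: free(a) -> (freed a); heap: [0-53 FREE]
Op 3: b = malloc(12) -> b = 0; heap: [0-11 ALLOC][12-53 FREE]
Op 4: c = malloc(13) -> c = 12; heap: [0-11 ALLOC][12-24 ALLOC][25-53 FREE]
Op 5: free(b) -> (freed b); heap: [0-11 FREE][12-24 ALLOC][25-53 FREE]
Free blocks: [12 29] total_free=41 largest=29 -> 100*(41-29)/41 = 1200/41 ≈ 29.268 -> rounds to 29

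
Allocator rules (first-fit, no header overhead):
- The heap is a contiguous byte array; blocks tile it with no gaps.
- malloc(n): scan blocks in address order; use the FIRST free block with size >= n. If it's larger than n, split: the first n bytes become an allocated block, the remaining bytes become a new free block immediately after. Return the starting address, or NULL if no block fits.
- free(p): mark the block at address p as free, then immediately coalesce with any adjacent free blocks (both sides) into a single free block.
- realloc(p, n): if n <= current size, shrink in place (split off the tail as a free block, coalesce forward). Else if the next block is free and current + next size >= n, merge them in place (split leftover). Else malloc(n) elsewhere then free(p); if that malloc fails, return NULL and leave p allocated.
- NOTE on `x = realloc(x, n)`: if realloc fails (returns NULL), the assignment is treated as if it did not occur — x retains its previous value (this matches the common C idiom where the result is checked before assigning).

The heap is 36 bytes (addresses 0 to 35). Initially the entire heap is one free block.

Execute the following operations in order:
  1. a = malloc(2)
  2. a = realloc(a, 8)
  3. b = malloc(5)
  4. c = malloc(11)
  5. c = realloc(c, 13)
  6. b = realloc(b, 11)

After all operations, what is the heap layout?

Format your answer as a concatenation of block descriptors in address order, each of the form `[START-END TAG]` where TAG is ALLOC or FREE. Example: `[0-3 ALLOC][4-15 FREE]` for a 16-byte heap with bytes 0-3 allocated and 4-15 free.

Answer: [0-7 ALLOC][8-12 ALLOC][13-25 ALLOC][26-35 FREE]

Derivation:
Op 1: a = malloc(2) -> a = 0; heap: [0-1 ALLOC][2-35 FREE]
Op 2: a = realloc(a, 8) -> a = 0; heap: [0-7 ALLOC][8-35 FREE]
Op 3: b = malloc(5) -> b = 8; heap: [0-7 ALLOC][8-12 ALLOC][13-35 FREE]
Op 4: c = malloc(11) -> c = 13; heap: [0-7 ALLOC][8-12 ALLOC][13-23 ALLOC][24-35 FREE]
Op 5: c = realloc(c, 13) -> c = 13; heap: [0-7 ALLOC][8-12 ALLOC][13-25 ALLOC][26-35 FREE]
Op 6: b = realloc(b, 11) -> NULL (b unchanged); heap: [0-7 ALLOC][8-12 ALLOC][13-25 ALLOC][26-35 FREE]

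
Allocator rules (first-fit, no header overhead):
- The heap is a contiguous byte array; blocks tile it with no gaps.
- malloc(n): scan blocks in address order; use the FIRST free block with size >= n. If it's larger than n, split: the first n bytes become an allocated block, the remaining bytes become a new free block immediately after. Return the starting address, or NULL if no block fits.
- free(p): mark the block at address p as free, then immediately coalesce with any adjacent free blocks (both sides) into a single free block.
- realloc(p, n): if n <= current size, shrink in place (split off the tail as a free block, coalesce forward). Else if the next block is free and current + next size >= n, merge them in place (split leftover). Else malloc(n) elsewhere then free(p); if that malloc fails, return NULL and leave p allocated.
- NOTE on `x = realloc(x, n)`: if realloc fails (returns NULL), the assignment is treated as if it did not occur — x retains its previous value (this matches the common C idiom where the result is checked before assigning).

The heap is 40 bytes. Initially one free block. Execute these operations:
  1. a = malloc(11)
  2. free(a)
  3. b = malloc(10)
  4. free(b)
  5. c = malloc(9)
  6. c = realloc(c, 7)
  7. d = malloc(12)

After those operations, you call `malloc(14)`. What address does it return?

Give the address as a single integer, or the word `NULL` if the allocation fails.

Op 1: a = malloc(11) -> a = 0; heap: [0-10 ALLOC][11-39 FREE]
Op 2: free(a) -> (freed a); heap: [0-39 FREE]
Op 3: b = malloc(10) -> b = 0; heap: [0-9 ALLOC][10-39 FREE]
Op 4: free(b) -> (freed b); heap: [0-39 FREE]
Op 5: c = malloc(9) -> c = 0; heap: [0-8 ALLOC][9-39 FREE]
Op 6: c = realloc(c, 7) -> c = 0; heap: [0-6 ALLOC][7-39 FREE]
Op 7: d = malloc(12) -> d = 7; heap: [0-6 ALLOC][7-18 ALLOC][19-39 FREE]
malloc(14): first-fit scan over [0-6 ALLOC][7-18 ALLOC][19-39 FREE] -> 19

Answer: 19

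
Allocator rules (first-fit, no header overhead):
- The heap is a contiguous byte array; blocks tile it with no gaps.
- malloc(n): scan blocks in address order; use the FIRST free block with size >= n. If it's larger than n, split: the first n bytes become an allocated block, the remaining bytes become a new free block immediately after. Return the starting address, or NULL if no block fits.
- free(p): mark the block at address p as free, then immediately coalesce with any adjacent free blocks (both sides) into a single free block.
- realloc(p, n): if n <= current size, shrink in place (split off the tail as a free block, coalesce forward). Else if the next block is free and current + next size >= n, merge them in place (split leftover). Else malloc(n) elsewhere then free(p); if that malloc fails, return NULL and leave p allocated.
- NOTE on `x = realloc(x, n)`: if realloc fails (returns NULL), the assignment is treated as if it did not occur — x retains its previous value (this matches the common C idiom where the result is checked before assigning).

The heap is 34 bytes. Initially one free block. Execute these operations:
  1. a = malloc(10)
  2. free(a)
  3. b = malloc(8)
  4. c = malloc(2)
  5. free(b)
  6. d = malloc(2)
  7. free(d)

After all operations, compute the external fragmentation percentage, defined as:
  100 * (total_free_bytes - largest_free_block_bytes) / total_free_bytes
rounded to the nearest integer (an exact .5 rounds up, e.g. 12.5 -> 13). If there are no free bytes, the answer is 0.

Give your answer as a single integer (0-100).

Op 1: a = malloc(10) -> a = 0; heap: [0-9 ALLOC][10-33 FREE]
Op 2: free(a) -> (freed a); heap: [0-33 FREE]
Op 3: b = malloc(8) -> b = 0; heap: [0-7 ALLOC][8-33 FREE]
Op 4: c = malloc(2) -> c = 8; heap: [0-7 ALLOC][8-9 ALLOC][10-33 FREE]
Op 5: free(b) -> (freed b); heap: [0-7 FREE][8-9 ALLOC][10-33 FREE]
Op 6: d = malloc(2) -> d = 0; heap: [0-1 ALLOC][2-7 FREE][8-9 ALLOC][10-33 FREE]
Op 7: free(d) -> (freed d); heap: [0-7 FREE][8-9 ALLOC][10-33 FREE]
Free blocks: [8 24] total_free=32 largest=24 -> 100*(32-24)/32 = 800/32 = 25

Answer: 25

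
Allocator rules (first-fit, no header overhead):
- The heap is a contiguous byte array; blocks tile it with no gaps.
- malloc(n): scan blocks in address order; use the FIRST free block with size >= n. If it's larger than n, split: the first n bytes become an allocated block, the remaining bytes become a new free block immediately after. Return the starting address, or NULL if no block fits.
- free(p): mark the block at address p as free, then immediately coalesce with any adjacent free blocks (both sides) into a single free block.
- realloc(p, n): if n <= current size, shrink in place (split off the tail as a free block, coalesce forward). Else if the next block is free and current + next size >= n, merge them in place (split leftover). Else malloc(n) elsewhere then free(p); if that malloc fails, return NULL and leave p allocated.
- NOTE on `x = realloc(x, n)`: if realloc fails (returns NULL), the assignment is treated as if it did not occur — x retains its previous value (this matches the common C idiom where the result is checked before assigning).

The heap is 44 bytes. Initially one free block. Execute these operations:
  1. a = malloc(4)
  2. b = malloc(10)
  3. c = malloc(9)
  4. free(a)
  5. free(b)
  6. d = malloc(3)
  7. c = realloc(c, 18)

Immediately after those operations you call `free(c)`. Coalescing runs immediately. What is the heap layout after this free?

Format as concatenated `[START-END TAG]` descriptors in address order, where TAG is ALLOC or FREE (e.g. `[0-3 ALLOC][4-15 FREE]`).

Answer: [0-2 ALLOC][3-43 FREE]

Derivation:
Op 1: a = malloc(4) -> a = 0; heap: [0-3 ALLOC][4-43 FREE]
Op 2: b = malloc(10) -> b = 4; heap: [0-3 ALLOC][4-13 ALLOC][14-43 FREE]
Op 3: c = malloc(9) -> c = 14; heap: [0-3 ALLOC][4-13 ALLOC][14-22 ALLOC][23-43 FREE]
Op 4: free(a) -> (freed a); heap: [0-3 FREE][4-13 ALLOC][14-22 ALLOC][23-43 FREE]
Op 5: free(b) -> (freed b); heap: [0-13 FREE][14-22 ALLOC][23-43 FREE]
Op 6: d = malloc(3) -> d = 0; heap: [0-2 ALLOC][3-13 FREE][14-22 ALLOC][23-43 FREE]
Op 7: c = realloc(c, 18) -> c = 14; heap: [0-2 ALLOC][3-13 FREE][14-31 ALLOC][32-43 FREE]
free(c): c = 14 -> block [14-31 ALLOC]; mark free, coalesce with adjacent free neighbors -> [0-2 ALLOC][3-43 FREE]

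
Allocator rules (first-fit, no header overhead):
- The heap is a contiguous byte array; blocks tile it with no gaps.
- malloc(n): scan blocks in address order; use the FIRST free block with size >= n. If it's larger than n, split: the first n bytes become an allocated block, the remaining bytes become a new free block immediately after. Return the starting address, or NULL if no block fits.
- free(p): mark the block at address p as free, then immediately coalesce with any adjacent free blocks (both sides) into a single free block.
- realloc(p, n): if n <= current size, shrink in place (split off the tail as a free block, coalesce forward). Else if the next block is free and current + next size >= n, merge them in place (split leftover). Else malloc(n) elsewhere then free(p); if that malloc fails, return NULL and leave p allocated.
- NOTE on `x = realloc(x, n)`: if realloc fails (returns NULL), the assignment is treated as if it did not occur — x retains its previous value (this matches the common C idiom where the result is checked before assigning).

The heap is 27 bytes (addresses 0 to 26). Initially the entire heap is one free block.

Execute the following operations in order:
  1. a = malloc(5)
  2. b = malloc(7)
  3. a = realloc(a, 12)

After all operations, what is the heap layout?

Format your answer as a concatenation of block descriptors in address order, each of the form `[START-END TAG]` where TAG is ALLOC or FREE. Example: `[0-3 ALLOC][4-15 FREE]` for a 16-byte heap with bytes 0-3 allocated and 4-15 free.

Op 1: a = malloc(5) -> a = 0; heap: [0-4 ALLOC][5-26 FREE]
Op 2: b = malloc(7) -> b = 5; heap: [0-4 ALLOC][5-11 ALLOC][12-26 FREE]
Op 3: a = realloc(a, 12) -> a = 12; heap: [0-4 FREE][5-11 ALLOC][12-23 ALLOC][24-26 FREE]

Answer: [0-4 FREE][5-11 ALLOC][12-23 ALLOC][24-26 FREE]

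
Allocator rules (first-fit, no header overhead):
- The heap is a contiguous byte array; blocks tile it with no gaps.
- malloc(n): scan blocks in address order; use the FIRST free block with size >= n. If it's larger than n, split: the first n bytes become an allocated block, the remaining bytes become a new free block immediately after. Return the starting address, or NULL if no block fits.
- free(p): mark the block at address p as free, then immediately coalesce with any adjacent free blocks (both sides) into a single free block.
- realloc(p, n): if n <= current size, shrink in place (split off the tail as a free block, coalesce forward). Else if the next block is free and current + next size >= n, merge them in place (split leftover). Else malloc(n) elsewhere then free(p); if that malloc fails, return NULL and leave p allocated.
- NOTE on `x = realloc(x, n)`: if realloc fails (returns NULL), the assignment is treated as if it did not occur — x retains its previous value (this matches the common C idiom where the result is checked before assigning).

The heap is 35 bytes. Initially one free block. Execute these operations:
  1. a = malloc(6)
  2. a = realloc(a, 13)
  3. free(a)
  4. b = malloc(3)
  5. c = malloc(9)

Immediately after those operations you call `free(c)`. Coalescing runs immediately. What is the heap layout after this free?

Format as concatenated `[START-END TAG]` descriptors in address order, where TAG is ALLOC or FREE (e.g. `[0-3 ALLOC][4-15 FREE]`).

Op 1: a = malloc(6) -> a = 0; heap: [0-5 ALLOC][6-34 FREE]
Op 2: a = realloc(a, 13) -> a = 0; heap: [0-12 ALLOC][13-34 FREE]
Op 3: free(a) -> (freed a); heap: [0-34 FREE]
Op 4: b = malloc(3) -> b = 0; heap: [0-2 ALLOC][3-34 FREE]
Op 5: c = malloc(9) -> c = 3; heap: [0-2 ALLOC][3-11 ALLOC][12-34 FREE]
free(c): c = 3 -> block [3-11 ALLOC]; mark free, coalesce with adjacent free neighbors -> [0-2 ALLOC][3-34 FREE]

Answer: [0-2 ALLOC][3-34 FREE]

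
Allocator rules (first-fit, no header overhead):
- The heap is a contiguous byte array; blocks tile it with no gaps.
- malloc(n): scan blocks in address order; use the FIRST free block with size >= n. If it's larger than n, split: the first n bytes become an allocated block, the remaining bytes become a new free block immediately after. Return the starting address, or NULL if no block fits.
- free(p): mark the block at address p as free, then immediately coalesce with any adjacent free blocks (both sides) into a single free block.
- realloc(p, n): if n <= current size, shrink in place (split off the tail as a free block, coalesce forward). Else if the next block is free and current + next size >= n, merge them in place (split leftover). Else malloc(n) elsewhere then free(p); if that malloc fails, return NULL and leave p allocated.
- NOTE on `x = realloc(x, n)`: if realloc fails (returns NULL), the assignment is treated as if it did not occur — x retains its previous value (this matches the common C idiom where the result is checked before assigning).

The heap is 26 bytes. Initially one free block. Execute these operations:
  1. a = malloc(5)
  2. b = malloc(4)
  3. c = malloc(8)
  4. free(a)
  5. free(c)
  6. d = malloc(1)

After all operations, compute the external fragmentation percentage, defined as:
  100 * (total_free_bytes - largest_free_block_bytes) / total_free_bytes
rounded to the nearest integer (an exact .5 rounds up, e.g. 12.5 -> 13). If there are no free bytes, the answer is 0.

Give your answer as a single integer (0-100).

Answer: 19

Derivation:
Op 1: a = malloc(5) -> a = 0; heap: [0-4 ALLOC][5-25 FREE]
Op 2: b = malloc(4) -> b = 5; heap: [0-4 ALLOC][5-8 ALLOC][9-25 FREE]
Op 3: c = malloc(8) -> c = 9; heap: [0-4 ALLOC][5-8 ALLOC][9-16 ALLOC][17-25 FREE]
Op 4: free(a) -> (freed a); heap: [0-4 FREE][5-8 ALLOC][9-16 ALLOC][17-25 FREE]
Op 5: free(c) -> (freed c); heap: [0-4 FREE][5-8 ALLOC][9-25 FREE]
Op 6: d = malloc(1) -> d = 0; heap: [0-0 ALLOC][1-4 FREE][5-8 ALLOC][9-25 FREE]
Free blocks: [4 17] total_free=21 largest=17 -> 100*(21-17)/21 = 400/21 ≈ 19.048 -> rounds to 19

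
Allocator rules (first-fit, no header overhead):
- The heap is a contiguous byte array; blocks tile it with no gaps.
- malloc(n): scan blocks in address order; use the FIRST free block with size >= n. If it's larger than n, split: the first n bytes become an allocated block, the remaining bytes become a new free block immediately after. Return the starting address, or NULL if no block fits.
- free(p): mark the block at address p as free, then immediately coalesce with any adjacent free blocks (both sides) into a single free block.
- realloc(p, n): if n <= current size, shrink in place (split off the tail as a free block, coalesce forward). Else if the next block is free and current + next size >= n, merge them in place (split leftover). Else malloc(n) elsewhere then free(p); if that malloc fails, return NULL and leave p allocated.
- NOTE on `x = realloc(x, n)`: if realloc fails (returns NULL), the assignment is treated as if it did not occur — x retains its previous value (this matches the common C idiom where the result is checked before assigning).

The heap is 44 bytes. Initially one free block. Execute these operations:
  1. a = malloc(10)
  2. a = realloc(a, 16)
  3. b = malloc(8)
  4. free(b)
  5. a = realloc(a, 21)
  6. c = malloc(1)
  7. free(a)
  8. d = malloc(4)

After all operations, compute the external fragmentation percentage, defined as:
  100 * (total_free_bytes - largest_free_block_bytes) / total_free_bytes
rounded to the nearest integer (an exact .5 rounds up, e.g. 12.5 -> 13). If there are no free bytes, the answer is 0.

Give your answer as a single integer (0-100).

Op 1: a = malloc(10) -> a = 0; heap: [0-9 ALLOC][10-43 FREE]
Op 2: a = realloc(a, 16) -> a = 0; heap: [0-15 ALLOC][16-43 FREE]
Op 3: b = malloc(8) -> b = 16; heap: [0-15 ALLOC][16-23 ALLOC][24-43 FREE]
Op 4: free(b) -> (freed b); heap: [0-15 ALLOC][16-43 FREE]
Op 5: a = realloc(a, 21) -> a = 0; heap: [0-20 ALLOC][21-43 FREE]
Op 6: c = malloc(1) -> c = 21; heap: [0-20 ALLOC][21-21 ALLOC][22-43 FREE]
Op 7: free(a) -> (freed a); heap: [0-20 FREE][21-21 ALLOC][22-43 FREE]
Op 8: d = malloc(4) -> d = 0; heap: [0-3 ALLOC][4-20 FREE][21-21 ALLOC][22-43 FREE]
Free blocks: [17 22] total_free=39 largest=22 -> 100*(39-22)/39 = 1700/39 ≈ 43.590 -> rounds to 44

Answer: 44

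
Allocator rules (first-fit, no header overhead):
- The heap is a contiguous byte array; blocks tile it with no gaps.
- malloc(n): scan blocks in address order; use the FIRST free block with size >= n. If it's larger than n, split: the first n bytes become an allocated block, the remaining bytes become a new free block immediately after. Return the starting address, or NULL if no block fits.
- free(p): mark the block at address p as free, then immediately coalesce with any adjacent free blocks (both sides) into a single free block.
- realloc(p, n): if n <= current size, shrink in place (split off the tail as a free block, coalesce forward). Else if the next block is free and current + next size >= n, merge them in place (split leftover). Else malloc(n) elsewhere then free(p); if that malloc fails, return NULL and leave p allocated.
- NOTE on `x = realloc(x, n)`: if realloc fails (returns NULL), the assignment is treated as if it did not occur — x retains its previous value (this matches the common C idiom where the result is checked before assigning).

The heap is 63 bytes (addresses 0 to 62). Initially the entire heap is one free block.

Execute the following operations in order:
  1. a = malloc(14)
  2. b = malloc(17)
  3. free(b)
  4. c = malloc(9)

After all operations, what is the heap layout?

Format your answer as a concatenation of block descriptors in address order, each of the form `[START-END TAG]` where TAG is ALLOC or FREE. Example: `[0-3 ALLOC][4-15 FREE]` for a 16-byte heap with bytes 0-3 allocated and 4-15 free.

Answer: [0-13 ALLOC][14-22 ALLOC][23-62 FREE]

Derivation:
Op 1: a = malloc(14) -> a = 0; heap: [0-13 ALLOC][14-62 FREE]
Op 2: b = malloc(17) -> b = 14; heap: [0-13 ALLOC][14-30 ALLOC][31-62 FREE]
Op 3: free(b) -> (freed b); heap: [0-13 ALLOC][14-62 FREE]
Op 4: c = malloc(9) -> c = 14; heap: [0-13 ALLOC][14-22 ALLOC][23-62 FREE]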